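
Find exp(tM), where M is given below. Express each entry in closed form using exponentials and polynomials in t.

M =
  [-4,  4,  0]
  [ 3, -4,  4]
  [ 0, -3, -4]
e^{tM} =
  [6*t^2*exp(-4*t) + exp(-4*t), 4*t*exp(-4*t), 8*t^2*exp(-4*t)]
  [3*t*exp(-4*t), exp(-4*t), 4*t*exp(-4*t)]
  [-9*t^2*exp(-4*t)/2, -3*t*exp(-4*t), -6*t^2*exp(-4*t) + exp(-4*t)]

Strategy: write M = P · J · P⁻¹ where J is a Jordan canonical form, so e^{tM} = P · e^{tJ} · P⁻¹, and e^{tJ} can be computed block-by-block.

M has Jordan form
J =
  [-4,  1,  0]
  [ 0, -4,  1]
  [ 0,  0, -4]
(up to reordering of blocks).

Per-block formulas:
  For a 3×3 Jordan block J_3(-4): exp(t · J_3(-4)) = e^(-4t)·(I + t·N + (t^2/2)·N^2), where N is the 3×3 nilpotent shift.

After assembling e^{tJ} and conjugating by P, we get:

e^{tM} =
  [6*t^2*exp(-4*t) + exp(-4*t), 4*t*exp(-4*t), 8*t^2*exp(-4*t)]
  [3*t*exp(-4*t), exp(-4*t), 4*t*exp(-4*t)]
  [-9*t^2*exp(-4*t)/2, -3*t*exp(-4*t), -6*t^2*exp(-4*t) + exp(-4*t)]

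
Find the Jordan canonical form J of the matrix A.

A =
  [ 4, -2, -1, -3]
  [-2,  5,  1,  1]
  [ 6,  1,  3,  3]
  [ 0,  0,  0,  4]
J_3(4) ⊕ J_1(4)

The characteristic polynomial is
  det(x·I − A) = x^4 - 16*x^3 + 96*x^2 - 256*x + 256 = (x - 4)^4

Eigenvalues and multiplicities (the geometric multiplicity of λ is n − rank(A − λI), which equals the number of Jordan blocks for λ):
  λ = 4: algebraic multiplicity = 4, geometric multiplicity = 2

Determining the block sizes for each eigenvalue:
  λ = 4: with am = 4 and gm = 2, the partition is not yet determined (e.g. several partitions of 4 into 2 parts exist). Let N = A − (4)·I. Computing rank(N^1) = 2, rank(N^2) = 1, rank(N^3) = 0; the number of blocks of size ≥ j is rank(N^{j−1}) − rank(N^j), giving [2, 1, 1]. So we have 1 block(s) of size 3, 1 block(s) of size 1 → block sizes [3, 1]

Assembling the blocks gives a Jordan form
J =
  [4, 1, 0, 0]
  [0, 4, 1, 0]
  [0, 0, 4, 0]
  [0, 0, 0, 4]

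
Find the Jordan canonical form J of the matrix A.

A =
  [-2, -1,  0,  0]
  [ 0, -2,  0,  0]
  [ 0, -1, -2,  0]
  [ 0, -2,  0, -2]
J_2(-2) ⊕ J_1(-2) ⊕ J_1(-2)

The characteristic polynomial is
  det(x·I − A) = x^4 + 8*x^3 + 24*x^2 + 32*x + 16 = (x + 2)^4

Eigenvalues and multiplicities (the geometric multiplicity of λ is n − rank(A − λI), which equals the number of Jordan blocks for λ):
  λ = -2: algebraic multiplicity = 4, geometric multiplicity = 3

Determining the block sizes for each eigenvalue:
  λ = -2: 3 blocks summing to 4 forces exactly one block of size 2 and the rest size 1 → block sizes [2, 1, 1]

Assembling the blocks gives a Jordan form
J =
  [-2,  1,  0,  0]
  [ 0, -2,  0,  0]
  [ 0,  0, -2,  0]
  [ 0,  0,  0, -2]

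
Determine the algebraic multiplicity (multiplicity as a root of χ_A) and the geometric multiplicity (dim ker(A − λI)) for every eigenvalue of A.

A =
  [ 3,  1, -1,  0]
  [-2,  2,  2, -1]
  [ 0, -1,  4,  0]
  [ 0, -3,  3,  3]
λ = 3: alg = 4, geom = 2

Step 1 — factor the characteristic polynomial to read off the algebraic multiplicities:
  χ_A(x) = (x - 3)^4

Step 2 — compute geometric multiplicities via the rank-nullity identity g(λ) = n − rank(A − λI):
  rank(A − (3)·I) = 2, so dim ker(A − (3)·I) = n − 2 = 2

Summary:
  λ = 3: algebraic multiplicity = 4, geometric multiplicity = 2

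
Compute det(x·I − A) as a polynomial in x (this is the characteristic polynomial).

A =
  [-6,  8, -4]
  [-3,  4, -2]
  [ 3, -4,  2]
x^3

Expanding det(x·I − A) (e.g. by cofactor expansion or by noting that A is similar to its Jordan form J, which has the same characteristic polynomial as A) gives
  χ_A(x) = x^3
which factors as x^3. The eigenvalues (with algebraic multiplicities) are λ = 0 with multiplicity 3.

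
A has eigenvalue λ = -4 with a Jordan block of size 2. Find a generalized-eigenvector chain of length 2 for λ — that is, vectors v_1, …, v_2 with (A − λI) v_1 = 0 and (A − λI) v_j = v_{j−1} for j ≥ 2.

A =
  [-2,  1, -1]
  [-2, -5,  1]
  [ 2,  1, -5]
A Jordan chain for λ = -4 of length 2:
v_1 = (2, -2, 2)ᵀ
v_2 = (1, 0, 0)ᵀ

Let N = A − (-4)·I. We want v_2 with N^2 v_2 = 0 but N^1 v_2 ≠ 0; then v_{j-1} := N · v_j for j = 2, …, 2.

Pick v_2 = (1, 0, 0)ᵀ.
Then v_1 = N · v_2 = (2, -2, 2)ᵀ.

Sanity check: (A − (-4)·I) v_1 = (0, 0, 0)ᵀ = 0. ✓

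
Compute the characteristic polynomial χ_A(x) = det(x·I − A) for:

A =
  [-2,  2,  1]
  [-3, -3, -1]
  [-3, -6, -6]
x^3 + 11*x^2 + 39*x + 45

Expanding det(x·I − A) (e.g. by cofactor expansion or by noting that A is similar to its Jordan form J, which has the same characteristic polynomial as A) gives
  χ_A(x) = x^3 + 11*x^2 + 39*x + 45
which factors as (x + 3)^2*(x + 5). The eigenvalues (with algebraic multiplicities) are λ = -5 with multiplicity 1, λ = -3 with multiplicity 2.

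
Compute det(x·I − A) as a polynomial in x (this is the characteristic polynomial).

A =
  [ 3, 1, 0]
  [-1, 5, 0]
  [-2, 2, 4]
x^3 - 12*x^2 + 48*x - 64

Expanding det(x·I − A) (e.g. by cofactor expansion or by noting that A is similar to its Jordan form J, which has the same characteristic polynomial as A) gives
  χ_A(x) = x^3 - 12*x^2 + 48*x - 64
which factors as (x - 4)^3. The eigenvalues (with algebraic multiplicities) are λ = 4 with multiplicity 3.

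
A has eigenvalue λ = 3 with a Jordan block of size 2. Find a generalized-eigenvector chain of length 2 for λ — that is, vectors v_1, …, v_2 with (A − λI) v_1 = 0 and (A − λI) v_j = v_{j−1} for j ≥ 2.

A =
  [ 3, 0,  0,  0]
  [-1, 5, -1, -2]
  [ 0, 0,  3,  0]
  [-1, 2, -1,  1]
A Jordan chain for λ = 3 of length 2:
v_1 = (0, -1, 0, -1)ᵀ
v_2 = (1, 0, 0, 0)ᵀ

Let N = A − (3)·I. We want v_2 with N^2 v_2 = 0 but N^1 v_2 ≠ 0; then v_{j-1} := N · v_j for j = 2, …, 2.

Pick v_2 = (1, 0, 0, 0)ᵀ.
Then v_1 = N · v_2 = (0, -1, 0, -1)ᵀ.

Sanity check: (A − (3)·I) v_1 = (0, 0, 0, 0)ᵀ = 0. ✓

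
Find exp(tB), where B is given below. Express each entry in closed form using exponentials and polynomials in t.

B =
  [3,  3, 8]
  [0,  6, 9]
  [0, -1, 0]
e^{tB} =
  [exp(3*t), t^2*exp(3*t)/2 + 3*t*exp(3*t), 3*t^2*exp(3*t)/2 + 8*t*exp(3*t)]
  [0, 3*t*exp(3*t) + exp(3*t), 9*t*exp(3*t)]
  [0, -t*exp(3*t), -3*t*exp(3*t) + exp(3*t)]

Strategy: write B = P · J · P⁻¹ where J is a Jordan canonical form, so e^{tB} = P · e^{tJ} · P⁻¹, and e^{tJ} can be computed block-by-block.

B has Jordan form
J =
  [3, 1, 0]
  [0, 3, 1]
  [0, 0, 3]
(up to reordering of blocks).

Per-block formulas:
  For a 3×3 Jordan block J_3(3): exp(t · J_3(3)) = e^(3t)·(I + t·N + (t^2/2)·N^2), where N is the 3×3 nilpotent shift.

After assembling e^{tJ} and conjugating by P, we get:

e^{tB} =
  [exp(3*t), t^2*exp(3*t)/2 + 3*t*exp(3*t), 3*t^2*exp(3*t)/2 + 8*t*exp(3*t)]
  [0, 3*t*exp(3*t) + exp(3*t), 9*t*exp(3*t)]
  [0, -t*exp(3*t), -3*t*exp(3*t) + exp(3*t)]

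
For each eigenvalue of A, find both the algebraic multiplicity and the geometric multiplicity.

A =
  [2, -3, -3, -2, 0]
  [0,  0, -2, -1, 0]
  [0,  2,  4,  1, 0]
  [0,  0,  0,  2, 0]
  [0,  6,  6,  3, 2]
λ = 2: alg = 5, geom = 3

Step 1 — factor the characteristic polynomial to read off the algebraic multiplicities:
  χ_A(x) = (x - 2)^5

Step 2 — compute geometric multiplicities via the rank-nullity identity g(λ) = n − rank(A − λI):
  rank(A − (2)·I) = 2, so dim ker(A − (2)·I) = n − 2 = 3

Summary:
  λ = 2: algebraic multiplicity = 5, geometric multiplicity = 3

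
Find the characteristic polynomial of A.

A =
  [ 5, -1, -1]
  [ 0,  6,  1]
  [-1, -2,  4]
x^3 - 15*x^2 + 75*x - 125

Expanding det(x·I − A) (e.g. by cofactor expansion or by noting that A is similar to its Jordan form J, which has the same characteristic polynomial as A) gives
  χ_A(x) = x^3 - 15*x^2 + 75*x - 125
which factors as (x - 5)^3. The eigenvalues (with algebraic multiplicities) are λ = 5 with multiplicity 3.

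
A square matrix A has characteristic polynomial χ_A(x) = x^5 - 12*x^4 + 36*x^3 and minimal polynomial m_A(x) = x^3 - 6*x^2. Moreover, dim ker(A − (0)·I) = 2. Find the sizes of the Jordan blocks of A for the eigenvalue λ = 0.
Block sizes for λ = 0: [2, 1]

Step 1 — from the characteristic polynomial, algebraic multiplicity of λ = 0 is 3. From dim ker(A − (0)·I) = 2, there are exactly 2 Jordan blocks for λ = 0.
Step 2 — from the minimal polynomial, the factor (x − 0)^2 tells us the largest block for λ = 0 has size 2.
Step 3 — with total size 3, 2 blocks, and largest block 2, the block sizes (in nonincreasing order) are [2, 1].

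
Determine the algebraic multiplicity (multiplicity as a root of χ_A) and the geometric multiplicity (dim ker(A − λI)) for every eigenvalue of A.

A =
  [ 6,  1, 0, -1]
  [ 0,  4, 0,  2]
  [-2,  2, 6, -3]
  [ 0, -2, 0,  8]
λ = 6: alg = 4, geom = 2

Step 1 — factor the characteristic polynomial to read off the algebraic multiplicities:
  χ_A(x) = (x - 6)^4

Step 2 — compute geometric multiplicities via the rank-nullity identity g(λ) = n − rank(A − λI):
  rank(A − (6)·I) = 2, so dim ker(A − (6)·I) = n − 2 = 2

Summary:
  λ = 6: algebraic multiplicity = 4, geometric multiplicity = 2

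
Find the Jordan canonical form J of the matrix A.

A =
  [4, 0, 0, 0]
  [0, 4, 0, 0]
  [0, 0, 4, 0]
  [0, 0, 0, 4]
J_1(4) ⊕ J_1(4) ⊕ J_1(4) ⊕ J_1(4)

The characteristic polynomial is
  det(x·I − A) = x^4 - 16*x^3 + 96*x^2 - 256*x + 256 = (x - 4)^4

Eigenvalues and multiplicities (the geometric multiplicity of λ is n − rank(A − λI), which equals the number of Jordan blocks for λ):
  λ = 4: algebraic multiplicity = 4, geometric multiplicity = 4

Determining the block sizes for each eigenvalue:
  λ = 4: gm = am = 4, so every block has size 1 → block sizes [1, 1, 1, 1]

Assembling the blocks gives a Jordan form
J =
  [4, 0, 0, 0]
  [0, 4, 0, 0]
  [0, 0, 4, 0]
  [0, 0, 0, 4]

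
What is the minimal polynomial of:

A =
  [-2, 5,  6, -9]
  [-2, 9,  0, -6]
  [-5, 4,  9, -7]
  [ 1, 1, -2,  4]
x^2 - 10*x + 25

The characteristic polynomial is χ_A(x) = (x - 5)^4, so the eigenvalues are known. The minimal polynomial is
  m_A(x) = Π_λ (x − λ)^{k_λ}
where k_λ is the size of the *largest* Jordan block for λ (equivalently, the smallest k with (A − λI)^k v = 0 for every generalised eigenvector v of λ).

  λ = 5: largest Jordan block has size 2, contributing (x − 5)^2

So m_A(x) = (x - 5)^2 = x^2 - 10*x + 25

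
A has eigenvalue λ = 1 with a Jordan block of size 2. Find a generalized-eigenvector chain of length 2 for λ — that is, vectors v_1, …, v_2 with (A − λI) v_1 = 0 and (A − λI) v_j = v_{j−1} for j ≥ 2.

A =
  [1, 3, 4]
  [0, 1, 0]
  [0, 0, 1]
A Jordan chain for λ = 1 of length 2:
v_1 = (3, 0, 0)ᵀ
v_2 = (0, 1, 0)ᵀ

Let N = A − (1)·I. We want v_2 with N^2 v_2 = 0 but N^1 v_2 ≠ 0; then v_{j-1} := N · v_j for j = 2, …, 2.

Pick v_2 = (0, 1, 0)ᵀ.
Then v_1 = N · v_2 = (3, 0, 0)ᵀ.

Sanity check: (A − (1)·I) v_1 = (0, 0, 0)ᵀ = 0. ✓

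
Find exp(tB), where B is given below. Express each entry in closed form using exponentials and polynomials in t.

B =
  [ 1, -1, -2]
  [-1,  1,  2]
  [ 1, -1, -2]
e^{tB} =
  [t + 1, -t, -2*t]
  [-t, t + 1, 2*t]
  [t, -t, 1 - 2*t]

Strategy: write B = P · J · P⁻¹ where J is a Jordan canonical form, so e^{tB} = P · e^{tJ} · P⁻¹, and e^{tJ} can be computed block-by-block.

B has Jordan form
J =
  [0, 1, 0]
  [0, 0, 0]
  [0, 0, 0]
(up to reordering of blocks).

Per-block formulas:
  For a 2×2 Jordan block J_2(0): exp(t · J_2(0)) = e^(0t)·(I + t·N), where N is the 2×2 nilpotent shift.
  For a 1×1 block at λ = 0: exp(t · [0]) = [e^(0t)].

After assembling e^{tJ} and conjugating by P, we get:

e^{tB} =
  [t + 1, -t, -2*t]
  [-t, t + 1, 2*t]
  [t, -t, 1 - 2*t]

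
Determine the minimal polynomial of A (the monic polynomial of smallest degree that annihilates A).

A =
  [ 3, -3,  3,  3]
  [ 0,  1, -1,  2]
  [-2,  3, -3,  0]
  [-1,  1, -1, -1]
x^2

The characteristic polynomial is χ_A(x) = x^4, so the eigenvalues are known. The minimal polynomial is
  m_A(x) = Π_λ (x − λ)^{k_λ}
where k_λ is the size of the *largest* Jordan block for λ (equivalently, the smallest k with (A − λI)^k v = 0 for every generalised eigenvector v of λ).

  λ = 0: largest Jordan block has size 2, contributing (x − 0)^2

So m_A(x) = x^2 = x^2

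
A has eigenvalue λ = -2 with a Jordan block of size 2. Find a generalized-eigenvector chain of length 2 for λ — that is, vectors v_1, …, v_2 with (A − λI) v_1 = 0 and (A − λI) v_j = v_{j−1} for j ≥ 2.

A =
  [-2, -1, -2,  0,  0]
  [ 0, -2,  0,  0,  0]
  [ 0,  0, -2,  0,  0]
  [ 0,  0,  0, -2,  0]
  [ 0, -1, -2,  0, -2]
A Jordan chain for λ = -2 of length 2:
v_1 = (-1, 0, 0, 0, -1)ᵀ
v_2 = (0, 1, 0, 0, 0)ᵀ

Let N = A − (-2)·I. We want v_2 with N^2 v_2 = 0 but N^1 v_2 ≠ 0; then v_{j-1} := N · v_j for j = 2, …, 2.

Pick v_2 = (0, 1, 0, 0, 0)ᵀ.
Then v_1 = N · v_2 = (-1, 0, 0, 0, -1)ᵀ.

Sanity check: (A − (-2)·I) v_1 = (0, 0, 0, 0, 0)ᵀ = 0. ✓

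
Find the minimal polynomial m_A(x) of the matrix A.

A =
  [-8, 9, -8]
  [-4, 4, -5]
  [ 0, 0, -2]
x^3 + 6*x^2 + 12*x + 8

The characteristic polynomial is χ_A(x) = (x + 2)^3, so the eigenvalues are known. The minimal polynomial is
  m_A(x) = Π_λ (x − λ)^{k_λ}
where k_λ is the size of the *largest* Jordan block for λ (equivalently, the smallest k with (A − λI)^k v = 0 for every generalised eigenvector v of λ).

  λ = -2: largest Jordan block has size 3, contributing (x + 2)^3

So m_A(x) = (x + 2)^3 = x^3 + 6*x^2 + 12*x + 8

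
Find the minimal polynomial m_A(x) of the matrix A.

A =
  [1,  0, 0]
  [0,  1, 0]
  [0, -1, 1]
x^2 - 2*x + 1

The characteristic polynomial is χ_A(x) = (x - 1)^3, so the eigenvalues are known. The minimal polynomial is
  m_A(x) = Π_λ (x − λ)^{k_λ}
where k_λ is the size of the *largest* Jordan block for λ (equivalently, the smallest k with (A − λI)^k v = 0 for every generalised eigenvector v of λ).

  λ = 1: largest Jordan block has size 2, contributing (x − 1)^2

So m_A(x) = (x - 1)^2 = x^2 - 2*x + 1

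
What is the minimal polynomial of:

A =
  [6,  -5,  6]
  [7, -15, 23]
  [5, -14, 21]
x^3 - 12*x^2 + 48*x - 64

The characteristic polynomial is χ_A(x) = (x - 4)^3, so the eigenvalues are known. The minimal polynomial is
  m_A(x) = Π_λ (x − λ)^{k_λ}
where k_λ is the size of the *largest* Jordan block for λ (equivalently, the smallest k with (A − λI)^k v = 0 for every generalised eigenvector v of λ).

  λ = 4: largest Jordan block has size 3, contributing (x − 4)^3

So m_A(x) = (x - 4)^3 = x^3 - 12*x^2 + 48*x - 64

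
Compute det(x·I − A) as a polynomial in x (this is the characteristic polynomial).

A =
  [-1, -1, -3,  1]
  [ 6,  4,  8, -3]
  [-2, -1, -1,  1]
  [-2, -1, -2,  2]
x^4 - 4*x^3 + 6*x^2 - 4*x + 1

Expanding det(x·I − A) (e.g. by cofactor expansion or by noting that A is similar to its Jordan form J, which has the same characteristic polynomial as A) gives
  χ_A(x) = x^4 - 4*x^3 + 6*x^2 - 4*x + 1
which factors as (x - 1)^4. The eigenvalues (with algebraic multiplicities) are λ = 1 with multiplicity 4.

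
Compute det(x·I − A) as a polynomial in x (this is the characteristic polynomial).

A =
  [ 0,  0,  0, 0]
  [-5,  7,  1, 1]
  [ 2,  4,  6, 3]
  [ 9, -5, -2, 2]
x^4 - 15*x^3 + 75*x^2 - 125*x

Expanding det(x·I − A) (e.g. by cofactor expansion or by noting that A is similar to its Jordan form J, which has the same characteristic polynomial as A) gives
  χ_A(x) = x^4 - 15*x^3 + 75*x^2 - 125*x
which factors as x*(x - 5)^3. The eigenvalues (with algebraic multiplicities) are λ = 0 with multiplicity 1, λ = 5 with multiplicity 3.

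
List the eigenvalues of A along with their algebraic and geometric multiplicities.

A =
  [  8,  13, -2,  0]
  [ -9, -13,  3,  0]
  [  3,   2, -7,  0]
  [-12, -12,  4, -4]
λ = -4: alg = 4, geom = 2

Step 1 — factor the characteristic polynomial to read off the algebraic multiplicities:
  χ_A(x) = (x + 4)^4

Step 2 — compute geometric multiplicities via the rank-nullity identity g(λ) = n − rank(A − λI):
  rank(A − (-4)·I) = 2, so dim ker(A − (-4)·I) = n − 2 = 2

Summary:
  λ = -4: algebraic multiplicity = 4, geometric multiplicity = 2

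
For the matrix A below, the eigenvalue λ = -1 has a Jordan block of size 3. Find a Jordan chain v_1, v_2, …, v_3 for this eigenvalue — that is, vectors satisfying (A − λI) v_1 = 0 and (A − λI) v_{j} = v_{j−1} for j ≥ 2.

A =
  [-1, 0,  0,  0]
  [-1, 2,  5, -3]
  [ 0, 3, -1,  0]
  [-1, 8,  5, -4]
A Jordan chain for λ = -1 of length 3:
v_1 = (0, 0, -3, -5)ᵀ
v_2 = (0, -1, 0, -1)ᵀ
v_3 = (1, 0, 0, 0)ᵀ

Let N = A − (-1)·I. We want v_3 with N^3 v_3 = 0 but N^2 v_3 ≠ 0; then v_{j-1} := N · v_j for j = 3, …, 2.

Pick v_3 = (1, 0, 0, 0)ᵀ.
Then v_2 = N · v_3 = (0, -1, 0, -1)ᵀ.
Then v_1 = N · v_2 = (0, 0, -3, -5)ᵀ.

Sanity check: (A − (-1)·I) v_1 = (0, 0, 0, 0)ᵀ = 0. ✓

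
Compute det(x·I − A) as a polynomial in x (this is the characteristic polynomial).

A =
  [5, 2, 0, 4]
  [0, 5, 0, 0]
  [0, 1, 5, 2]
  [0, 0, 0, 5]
x^4 - 20*x^3 + 150*x^2 - 500*x + 625

Expanding det(x·I − A) (e.g. by cofactor expansion or by noting that A is similar to its Jordan form J, which has the same characteristic polynomial as A) gives
  χ_A(x) = x^4 - 20*x^3 + 150*x^2 - 500*x + 625
which factors as (x - 5)^4. The eigenvalues (with algebraic multiplicities) are λ = 5 with multiplicity 4.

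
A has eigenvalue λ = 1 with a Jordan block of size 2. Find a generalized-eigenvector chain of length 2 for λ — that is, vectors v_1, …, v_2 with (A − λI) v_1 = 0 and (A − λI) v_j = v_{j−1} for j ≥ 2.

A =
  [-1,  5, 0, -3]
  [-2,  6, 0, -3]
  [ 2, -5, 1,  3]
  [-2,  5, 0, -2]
A Jordan chain for λ = 1 of length 2:
v_1 = (-2, -2, 2, -2)ᵀ
v_2 = (1, 0, 0, 0)ᵀ

Let N = A − (1)·I. We want v_2 with N^2 v_2 = 0 but N^1 v_2 ≠ 0; then v_{j-1} := N · v_j for j = 2, …, 2.

Pick v_2 = (1, 0, 0, 0)ᵀ.
Then v_1 = N · v_2 = (-2, -2, 2, -2)ᵀ.

Sanity check: (A − (1)·I) v_1 = (0, 0, 0, 0)ᵀ = 0. ✓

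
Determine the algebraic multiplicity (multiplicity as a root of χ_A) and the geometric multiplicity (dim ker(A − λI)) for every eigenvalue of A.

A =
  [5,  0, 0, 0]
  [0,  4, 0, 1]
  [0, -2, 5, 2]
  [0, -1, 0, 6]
λ = 5: alg = 4, geom = 3

Step 1 — factor the characteristic polynomial to read off the algebraic multiplicities:
  χ_A(x) = (x - 5)^4

Step 2 — compute geometric multiplicities via the rank-nullity identity g(λ) = n − rank(A − λI):
  rank(A − (5)·I) = 1, so dim ker(A − (5)·I) = n − 1 = 3

Summary:
  λ = 5: algebraic multiplicity = 4, geometric multiplicity = 3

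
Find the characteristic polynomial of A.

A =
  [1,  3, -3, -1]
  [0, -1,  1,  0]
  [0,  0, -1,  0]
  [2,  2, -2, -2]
x^4 + 3*x^3 + 3*x^2 + x

Expanding det(x·I − A) (e.g. by cofactor expansion or by noting that A is similar to its Jordan form J, which has the same characteristic polynomial as A) gives
  χ_A(x) = x^4 + 3*x^3 + 3*x^2 + x
which factors as x*(x + 1)^3. The eigenvalues (with algebraic multiplicities) are λ = -1 with multiplicity 3, λ = 0 with multiplicity 1.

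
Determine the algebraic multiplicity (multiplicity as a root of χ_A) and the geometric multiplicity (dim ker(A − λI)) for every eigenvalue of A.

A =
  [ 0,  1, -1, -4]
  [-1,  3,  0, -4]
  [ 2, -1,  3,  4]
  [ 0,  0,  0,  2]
λ = 2: alg = 4, geom = 2

Step 1 — factor the characteristic polynomial to read off the algebraic multiplicities:
  χ_A(x) = (x - 2)^4

Step 2 — compute geometric multiplicities via the rank-nullity identity g(λ) = n − rank(A − λI):
  rank(A − (2)·I) = 2, so dim ker(A − (2)·I) = n − 2 = 2

Summary:
  λ = 2: algebraic multiplicity = 4, geometric multiplicity = 2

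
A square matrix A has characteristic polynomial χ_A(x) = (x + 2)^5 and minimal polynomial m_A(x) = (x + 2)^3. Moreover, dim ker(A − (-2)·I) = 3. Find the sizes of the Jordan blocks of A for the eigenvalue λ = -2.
Block sizes for λ = -2: [3, 1, 1]

Step 1 — from the characteristic polynomial, algebraic multiplicity of λ = -2 is 5. From dim ker(A − (-2)·I) = 3, there are exactly 3 Jordan blocks for λ = -2.
Step 2 — from the minimal polynomial, the factor (x + 2)^3 tells us the largest block for λ = -2 has size 3.
Step 3 — with total size 5, 3 blocks, and largest block 3, the block sizes (in nonincreasing order) are [3, 1, 1].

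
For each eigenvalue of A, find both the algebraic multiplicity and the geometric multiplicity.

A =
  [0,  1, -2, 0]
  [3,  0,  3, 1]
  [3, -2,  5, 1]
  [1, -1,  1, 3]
λ = 2: alg = 4, geom = 2

Step 1 — factor the characteristic polynomial to read off the algebraic multiplicities:
  χ_A(x) = (x - 2)^4

Step 2 — compute geometric multiplicities via the rank-nullity identity g(λ) = n − rank(A − λI):
  rank(A − (2)·I) = 2, so dim ker(A − (2)·I) = n − 2 = 2

Summary:
  λ = 2: algebraic multiplicity = 4, geometric multiplicity = 2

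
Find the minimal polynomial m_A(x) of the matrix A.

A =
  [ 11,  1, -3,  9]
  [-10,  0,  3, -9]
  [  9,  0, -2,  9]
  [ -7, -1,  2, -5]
x^2 - 2*x + 1

The characteristic polynomial is χ_A(x) = (x - 1)^4, so the eigenvalues are known. The minimal polynomial is
  m_A(x) = Π_λ (x − λ)^{k_λ}
where k_λ is the size of the *largest* Jordan block for λ (equivalently, the smallest k with (A − λI)^k v = 0 for every generalised eigenvector v of λ).

  λ = 1: largest Jordan block has size 2, contributing (x − 1)^2

So m_A(x) = (x - 1)^2 = x^2 - 2*x + 1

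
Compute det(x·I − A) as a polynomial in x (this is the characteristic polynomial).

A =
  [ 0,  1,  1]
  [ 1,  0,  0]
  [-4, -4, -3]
x^3 + 3*x^2 + 3*x + 1

Expanding det(x·I − A) (e.g. by cofactor expansion or by noting that A is similar to its Jordan form J, which has the same characteristic polynomial as A) gives
  χ_A(x) = x^3 + 3*x^2 + 3*x + 1
which factors as (x + 1)^3. The eigenvalues (with algebraic multiplicities) are λ = -1 with multiplicity 3.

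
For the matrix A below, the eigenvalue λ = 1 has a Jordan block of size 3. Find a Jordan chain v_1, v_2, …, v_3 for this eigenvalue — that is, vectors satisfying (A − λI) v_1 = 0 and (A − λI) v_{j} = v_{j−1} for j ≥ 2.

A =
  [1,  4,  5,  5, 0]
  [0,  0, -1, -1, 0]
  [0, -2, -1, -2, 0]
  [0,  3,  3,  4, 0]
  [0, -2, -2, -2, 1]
A Jordan chain for λ = 1 of length 3:
v_1 = (1, 0, 0, 0, 0)ᵀ
v_2 = (4, -1, -2, 3, -2)ᵀ
v_3 = (0, 1, 0, 0, 0)ᵀ

Let N = A − (1)·I. We want v_3 with N^3 v_3 = 0 but N^2 v_3 ≠ 0; then v_{j-1} := N · v_j for j = 3, …, 2.

Pick v_3 = (0, 1, 0, 0, 0)ᵀ.
Then v_2 = N · v_3 = (4, -1, -2, 3, -2)ᵀ.
Then v_1 = N · v_2 = (1, 0, 0, 0, 0)ᵀ.

Sanity check: (A − (1)·I) v_1 = (0, 0, 0, 0, 0)ᵀ = 0. ✓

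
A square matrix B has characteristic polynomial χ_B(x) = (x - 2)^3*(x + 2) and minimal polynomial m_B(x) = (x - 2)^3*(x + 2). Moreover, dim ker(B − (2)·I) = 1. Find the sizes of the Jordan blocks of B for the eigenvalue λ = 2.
Block sizes for λ = 2: [3]

Step 1 — from the characteristic polynomial, algebraic multiplicity of λ = 2 is 3. From dim ker(B − (2)·I) = 1, there are exactly 1 Jordan blocks for λ = 2.
Step 2 — from the minimal polynomial, the factor (x − 2)^3 tells us the largest block for λ = 2 has size 3.
Step 3 — with total size 3, 1 blocks, and largest block 3, the block sizes (in nonincreasing order) are [3].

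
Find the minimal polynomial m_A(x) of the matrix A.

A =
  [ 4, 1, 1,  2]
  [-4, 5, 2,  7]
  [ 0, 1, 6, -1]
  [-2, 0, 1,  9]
x^3 - 18*x^2 + 108*x - 216

The characteristic polynomial is χ_A(x) = (x - 6)^4, so the eigenvalues are known. The minimal polynomial is
  m_A(x) = Π_λ (x − λ)^{k_λ}
where k_λ is the size of the *largest* Jordan block for λ (equivalently, the smallest k with (A − λI)^k v = 0 for every generalised eigenvector v of λ).

  λ = 6: largest Jordan block has size 3, contributing (x − 6)^3

So m_A(x) = (x - 6)^3 = x^3 - 18*x^2 + 108*x - 216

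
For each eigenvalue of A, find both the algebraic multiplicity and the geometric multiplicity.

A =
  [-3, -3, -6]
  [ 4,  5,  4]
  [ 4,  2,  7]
λ = 3: alg = 3, geom = 2

Step 1 — factor the characteristic polynomial to read off the algebraic multiplicities:
  χ_A(x) = (x - 3)^3

Step 2 — compute geometric multiplicities via the rank-nullity identity g(λ) = n − rank(A − λI):
  rank(A − (3)·I) = 1, so dim ker(A − (3)·I) = n − 1 = 2

Summary:
  λ = 3: algebraic multiplicity = 3, geometric multiplicity = 2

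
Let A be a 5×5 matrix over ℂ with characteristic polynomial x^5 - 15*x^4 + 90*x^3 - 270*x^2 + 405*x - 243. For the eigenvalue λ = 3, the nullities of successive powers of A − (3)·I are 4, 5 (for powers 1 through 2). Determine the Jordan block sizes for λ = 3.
Block sizes for λ = 3: [2, 1, 1, 1]

From the dimensions of kernels of powers, the number of Jordan blocks of size at least j is d_j − d_{j−1} where d_j = dim ker(N^j) (with d_0 = 0). Computing the differences gives [4, 1].
The number of blocks of size exactly k is (#blocks of size ≥ k) − (#blocks of size ≥ k + 1), so the partition is: 3 block(s) of size 1, 1 block(s) of size 2.
In nonincreasing order the block sizes are [2, 1, 1, 1].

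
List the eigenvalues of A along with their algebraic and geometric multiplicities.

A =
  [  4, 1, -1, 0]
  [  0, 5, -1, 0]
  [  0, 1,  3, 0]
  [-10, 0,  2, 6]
λ = 4: alg = 3, geom = 2; λ = 6: alg = 1, geom = 1

Step 1 — factor the characteristic polynomial to read off the algebraic multiplicities:
  χ_A(x) = (x - 6)*(x - 4)^3

Step 2 — compute geometric multiplicities via the rank-nullity identity g(λ) = n − rank(A − λI):
  rank(A − (4)·I) = 2, so dim ker(A − (4)·I) = n − 2 = 2
  rank(A − (6)·I) = 3, so dim ker(A − (6)·I) = n − 3 = 1

Summary:
  λ = 4: algebraic multiplicity = 3, geometric multiplicity = 2
  λ = 6: algebraic multiplicity = 1, geometric multiplicity = 1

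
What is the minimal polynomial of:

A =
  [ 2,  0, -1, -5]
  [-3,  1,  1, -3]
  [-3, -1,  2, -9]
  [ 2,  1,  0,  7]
x^3 - 9*x^2 + 27*x - 27

The characteristic polynomial is χ_A(x) = (x - 3)^4, so the eigenvalues are known. The minimal polynomial is
  m_A(x) = Π_λ (x − λ)^{k_λ}
where k_λ is the size of the *largest* Jordan block for λ (equivalently, the smallest k with (A − λI)^k v = 0 for every generalised eigenvector v of λ).

  λ = 3: largest Jordan block has size 3, contributing (x − 3)^3

So m_A(x) = (x - 3)^3 = x^3 - 9*x^2 + 27*x - 27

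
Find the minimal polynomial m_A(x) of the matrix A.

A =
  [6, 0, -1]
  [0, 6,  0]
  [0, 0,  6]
x^2 - 12*x + 36

The characteristic polynomial is χ_A(x) = (x - 6)^3, so the eigenvalues are known. The minimal polynomial is
  m_A(x) = Π_λ (x − λ)^{k_λ}
where k_λ is the size of the *largest* Jordan block for λ (equivalently, the smallest k with (A − λI)^k v = 0 for every generalised eigenvector v of λ).

  λ = 6: largest Jordan block has size 2, contributing (x − 6)^2

So m_A(x) = (x - 6)^2 = x^2 - 12*x + 36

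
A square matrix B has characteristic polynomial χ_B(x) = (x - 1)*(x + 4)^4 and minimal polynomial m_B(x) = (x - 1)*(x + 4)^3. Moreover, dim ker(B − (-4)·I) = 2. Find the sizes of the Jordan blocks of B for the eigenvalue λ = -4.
Block sizes for λ = -4: [3, 1]

Step 1 — from the characteristic polynomial, algebraic multiplicity of λ = -4 is 4. From dim ker(B − (-4)·I) = 2, there are exactly 2 Jordan blocks for λ = -4.
Step 2 — from the minimal polynomial, the factor (x + 4)^3 tells us the largest block for λ = -4 has size 3.
Step 3 — with total size 4, 2 blocks, and largest block 3, the block sizes (in nonincreasing order) are [3, 1].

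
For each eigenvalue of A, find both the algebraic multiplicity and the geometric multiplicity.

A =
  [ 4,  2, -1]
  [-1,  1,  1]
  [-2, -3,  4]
λ = 3: alg = 3, geom = 1

Step 1 — factor the characteristic polynomial to read off the algebraic multiplicities:
  χ_A(x) = (x - 3)^3

Step 2 — compute geometric multiplicities via the rank-nullity identity g(λ) = n − rank(A − λI):
  rank(A − (3)·I) = 2, so dim ker(A − (3)·I) = n − 2 = 1

Summary:
  λ = 3: algebraic multiplicity = 3, geometric multiplicity = 1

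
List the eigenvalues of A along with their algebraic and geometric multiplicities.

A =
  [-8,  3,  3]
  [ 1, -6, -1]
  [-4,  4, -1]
λ = -5: alg = 3, geom = 2

Step 1 — factor the characteristic polynomial to read off the algebraic multiplicities:
  χ_A(x) = (x + 5)^3

Step 2 — compute geometric multiplicities via the rank-nullity identity g(λ) = n − rank(A − λI):
  rank(A − (-5)·I) = 1, so dim ker(A − (-5)·I) = n − 1 = 2

Summary:
  λ = -5: algebraic multiplicity = 3, geometric multiplicity = 2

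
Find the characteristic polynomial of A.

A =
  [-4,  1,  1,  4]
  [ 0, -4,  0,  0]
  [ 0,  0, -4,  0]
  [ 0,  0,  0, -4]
x^4 + 16*x^3 + 96*x^2 + 256*x + 256

Expanding det(x·I − A) (e.g. by cofactor expansion or by noting that A is similar to its Jordan form J, which has the same characteristic polynomial as A) gives
  χ_A(x) = x^4 + 16*x^3 + 96*x^2 + 256*x + 256
which factors as (x + 4)^4. The eigenvalues (with algebraic multiplicities) are λ = -4 with multiplicity 4.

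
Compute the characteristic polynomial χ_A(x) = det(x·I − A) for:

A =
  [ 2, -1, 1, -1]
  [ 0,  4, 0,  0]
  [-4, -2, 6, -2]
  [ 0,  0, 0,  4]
x^4 - 16*x^3 + 96*x^2 - 256*x + 256

Expanding det(x·I − A) (e.g. by cofactor expansion or by noting that A is similar to its Jordan form J, which has the same characteristic polynomial as A) gives
  χ_A(x) = x^4 - 16*x^3 + 96*x^2 - 256*x + 256
which factors as (x - 4)^4. The eigenvalues (with algebraic multiplicities) are λ = 4 with multiplicity 4.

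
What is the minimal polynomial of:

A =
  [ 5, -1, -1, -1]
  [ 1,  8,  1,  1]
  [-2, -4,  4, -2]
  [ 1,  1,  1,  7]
x^3 - 18*x^2 + 108*x - 216

The characteristic polynomial is χ_A(x) = (x - 6)^4, so the eigenvalues are known. The minimal polynomial is
  m_A(x) = Π_λ (x − λ)^{k_λ}
where k_λ is the size of the *largest* Jordan block for λ (equivalently, the smallest k with (A − λI)^k v = 0 for every generalised eigenvector v of λ).

  λ = 6: largest Jordan block has size 3, contributing (x − 6)^3

So m_A(x) = (x - 6)^3 = x^3 - 18*x^2 + 108*x - 216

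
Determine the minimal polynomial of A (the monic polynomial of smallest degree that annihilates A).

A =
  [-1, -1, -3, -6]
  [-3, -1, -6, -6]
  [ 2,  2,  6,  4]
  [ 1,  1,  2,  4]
x^3 - 6*x^2 + 12*x - 8

The characteristic polynomial is χ_A(x) = (x - 2)^4, so the eigenvalues are known. The minimal polynomial is
  m_A(x) = Π_λ (x − λ)^{k_λ}
where k_λ is the size of the *largest* Jordan block for λ (equivalently, the smallest k with (A − λI)^k v = 0 for every generalised eigenvector v of λ).

  λ = 2: largest Jordan block has size 3, contributing (x − 2)^3

So m_A(x) = (x - 2)^3 = x^3 - 6*x^2 + 12*x - 8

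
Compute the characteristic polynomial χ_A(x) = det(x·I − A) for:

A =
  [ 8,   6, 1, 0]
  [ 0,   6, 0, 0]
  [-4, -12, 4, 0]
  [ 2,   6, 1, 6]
x^4 - 24*x^3 + 216*x^2 - 864*x + 1296

Expanding det(x·I − A) (e.g. by cofactor expansion or by noting that A is similar to its Jordan form J, which has the same characteristic polynomial as A) gives
  χ_A(x) = x^4 - 24*x^3 + 216*x^2 - 864*x + 1296
which factors as (x - 6)^4. The eigenvalues (with algebraic multiplicities) are λ = 6 with multiplicity 4.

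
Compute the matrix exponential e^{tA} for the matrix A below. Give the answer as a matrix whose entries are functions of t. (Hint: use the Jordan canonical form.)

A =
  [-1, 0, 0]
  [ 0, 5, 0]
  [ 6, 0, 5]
e^{tA} =
  [exp(-t), 0, 0]
  [0, exp(5*t), 0]
  [exp(5*t) - exp(-t), 0, exp(5*t)]

Strategy: write A = P · J · P⁻¹ where J is a Jordan canonical form, so e^{tA} = P · e^{tJ} · P⁻¹, and e^{tJ} can be computed block-by-block.

A has Jordan form
J =
  [-1, 0, 0]
  [ 0, 5, 0]
  [ 0, 0, 5]
(up to reordering of blocks).

Per-block formulas:
  For a 1×1 block at λ = 5: exp(t · [5]) = [e^(5t)].
  For a 1×1 block at λ = -1: exp(t · [-1]) = [e^(-1t)].

After assembling e^{tJ} and conjugating by P, we get:

e^{tA} =
  [exp(-t), 0, 0]
  [0, exp(5*t), 0]
  [exp(5*t) - exp(-t), 0, exp(5*t)]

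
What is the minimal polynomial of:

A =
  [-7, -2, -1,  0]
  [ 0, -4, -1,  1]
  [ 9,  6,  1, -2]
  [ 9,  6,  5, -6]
x^2 + 8*x + 16

The characteristic polynomial is χ_A(x) = (x + 4)^4, so the eigenvalues are known. The minimal polynomial is
  m_A(x) = Π_λ (x − λ)^{k_λ}
where k_λ is the size of the *largest* Jordan block for λ (equivalently, the smallest k with (A − λI)^k v = 0 for every generalised eigenvector v of λ).

  λ = -4: largest Jordan block has size 2, contributing (x + 4)^2

So m_A(x) = (x + 4)^2 = x^2 + 8*x + 16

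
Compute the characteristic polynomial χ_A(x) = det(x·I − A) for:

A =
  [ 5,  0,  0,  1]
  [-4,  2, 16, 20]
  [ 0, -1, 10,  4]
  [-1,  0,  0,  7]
x^4 - 24*x^3 + 216*x^2 - 864*x + 1296

Expanding det(x·I − A) (e.g. by cofactor expansion or by noting that A is similar to its Jordan form J, which has the same characteristic polynomial as A) gives
  χ_A(x) = x^4 - 24*x^3 + 216*x^2 - 864*x + 1296
which factors as (x - 6)^4. The eigenvalues (with algebraic multiplicities) are λ = 6 with multiplicity 4.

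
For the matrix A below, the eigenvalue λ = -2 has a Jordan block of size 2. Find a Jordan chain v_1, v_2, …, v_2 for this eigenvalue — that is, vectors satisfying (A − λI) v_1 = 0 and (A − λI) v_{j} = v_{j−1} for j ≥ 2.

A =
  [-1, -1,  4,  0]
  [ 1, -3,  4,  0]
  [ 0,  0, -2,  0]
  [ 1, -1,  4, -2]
A Jordan chain for λ = -2 of length 2:
v_1 = (1, 1, 0, 1)ᵀ
v_2 = (1, 0, 0, 0)ᵀ

Let N = A − (-2)·I. We want v_2 with N^2 v_2 = 0 but N^1 v_2 ≠ 0; then v_{j-1} := N · v_j for j = 2, …, 2.

Pick v_2 = (1, 0, 0, 0)ᵀ.
Then v_1 = N · v_2 = (1, 1, 0, 1)ᵀ.

Sanity check: (A − (-2)·I) v_1 = (0, 0, 0, 0)ᵀ = 0. ✓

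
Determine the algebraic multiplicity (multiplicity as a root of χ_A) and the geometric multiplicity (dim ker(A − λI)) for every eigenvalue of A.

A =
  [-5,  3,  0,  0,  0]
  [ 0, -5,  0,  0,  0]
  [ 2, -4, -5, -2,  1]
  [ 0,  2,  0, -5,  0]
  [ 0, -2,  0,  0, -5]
λ = -5: alg = 5, geom = 3

Step 1 — factor the characteristic polynomial to read off the algebraic multiplicities:
  χ_A(x) = (x + 5)^5

Step 2 — compute geometric multiplicities via the rank-nullity identity g(λ) = n − rank(A − λI):
  rank(A − (-5)·I) = 2, so dim ker(A − (-5)·I) = n − 2 = 3

Summary:
  λ = -5: algebraic multiplicity = 5, geometric multiplicity = 3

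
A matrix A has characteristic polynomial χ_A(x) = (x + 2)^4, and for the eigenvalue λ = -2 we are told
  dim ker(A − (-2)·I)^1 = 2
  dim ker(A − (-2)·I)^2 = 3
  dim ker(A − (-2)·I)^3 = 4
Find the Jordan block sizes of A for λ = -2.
Block sizes for λ = -2: [3, 1]

From the dimensions of kernels of powers, the number of Jordan blocks of size at least j is d_j − d_{j−1} where d_j = dim ker(N^j) (with d_0 = 0). Computing the differences gives [2, 1, 1].
The number of blocks of size exactly k is (#blocks of size ≥ k) − (#blocks of size ≥ k + 1), so the partition is: 1 block(s) of size 1, 1 block(s) of size 3.
In nonincreasing order the block sizes are [3, 1].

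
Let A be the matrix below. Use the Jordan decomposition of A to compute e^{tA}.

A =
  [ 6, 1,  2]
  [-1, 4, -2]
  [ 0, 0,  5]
e^{tA} =
  [t*exp(5*t) + exp(5*t), t*exp(5*t), 2*t*exp(5*t)]
  [-t*exp(5*t), -t*exp(5*t) + exp(5*t), -2*t*exp(5*t)]
  [0, 0, exp(5*t)]

Strategy: write A = P · J · P⁻¹ where J is a Jordan canonical form, so e^{tA} = P · e^{tJ} · P⁻¹, and e^{tJ} can be computed block-by-block.

A has Jordan form
J =
  [5, 1, 0]
  [0, 5, 0]
  [0, 0, 5]
(up to reordering of blocks).

Per-block formulas:
  For a 2×2 Jordan block J_2(5): exp(t · J_2(5)) = e^(5t)·(I + t·N), where N is the 2×2 nilpotent shift.
  For a 1×1 block at λ = 5: exp(t · [5]) = [e^(5t)].

After assembling e^{tJ} and conjugating by P, we get:

e^{tA} =
  [t*exp(5*t) + exp(5*t), t*exp(5*t), 2*t*exp(5*t)]
  [-t*exp(5*t), -t*exp(5*t) + exp(5*t), -2*t*exp(5*t)]
  [0, 0, exp(5*t)]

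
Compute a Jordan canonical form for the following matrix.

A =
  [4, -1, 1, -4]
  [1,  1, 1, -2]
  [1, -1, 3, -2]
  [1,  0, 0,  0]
J_3(2) ⊕ J_1(2)

The characteristic polynomial is
  det(x·I − A) = x^4 - 8*x^3 + 24*x^2 - 32*x + 16 = (x - 2)^4

Eigenvalues and multiplicities (the geometric multiplicity of λ is n − rank(A − λI), which equals the number of Jordan blocks for λ):
  λ = 2: algebraic multiplicity = 4, geometric multiplicity = 2

Determining the block sizes for each eigenvalue:
  λ = 2: with am = 4 and gm = 2, the partition is not yet determined (e.g. several partitions of 4 into 2 parts exist). Let N = A − (2)·I. Computing rank(N^1) = 2, rank(N^2) = 1, rank(N^3) = 0; the number of blocks of size ≥ j is rank(N^{j−1}) − rank(N^j), giving [2, 1, 1]. So we have 1 block(s) of size 3, 1 block(s) of size 1 → block sizes [3, 1]

Assembling the blocks gives a Jordan form
J =
  [2, 1, 0, 0]
  [0, 2, 1, 0]
  [0, 0, 2, 0]
  [0, 0, 0, 2]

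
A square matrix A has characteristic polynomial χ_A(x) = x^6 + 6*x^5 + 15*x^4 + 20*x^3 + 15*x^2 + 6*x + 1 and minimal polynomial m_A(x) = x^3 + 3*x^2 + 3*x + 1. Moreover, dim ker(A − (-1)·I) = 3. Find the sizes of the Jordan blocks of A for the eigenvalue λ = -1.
Block sizes for λ = -1: [3, 2, 1]

Step 1 — from the characteristic polynomial, algebraic multiplicity of λ = -1 is 6. From dim ker(A − (-1)·I) = 3, there are exactly 3 Jordan blocks for λ = -1.
Step 2 — from the minimal polynomial, the factor (x + 1)^3 tells us the largest block for λ = -1 has size 3.
Step 3 — with total size 6, 3 blocks, and largest block 3, the block sizes (in nonincreasing order) are [3, 2, 1].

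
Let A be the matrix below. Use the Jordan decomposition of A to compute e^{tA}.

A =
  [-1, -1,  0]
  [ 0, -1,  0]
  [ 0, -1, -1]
e^{tA} =
  [exp(-t), -t*exp(-t), 0]
  [0, exp(-t), 0]
  [0, -t*exp(-t), exp(-t)]

Strategy: write A = P · J · P⁻¹ where J is a Jordan canonical form, so e^{tA} = P · e^{tJ} · P⁻¹, and e^{tJ} can be computed block-by-block.

A has Jordan form
J =
  [-1,  1,  0]
  [ 0, -1,  0]
  [ 0,  0, -1]
(up to reordering of blocks).

Per-block formulas:
  For a 1×1 block at λ = -1: exp(t · [-1]) = [e^(-1t)].
  For a 2×2 Jordan block J_2(-1): exp(t · J_2(-1)) = e^(-1t)·(I + t·N), where N is the 2×2 nilpotent shift.

After assembling e^{tJ} and conjugating by P, we get:

e^{tA} =
  [exp(-t), -t*exp(-t), 0]
  [0, exp(-t), 0]
  [0, -t*exp(-t), exp(-t)]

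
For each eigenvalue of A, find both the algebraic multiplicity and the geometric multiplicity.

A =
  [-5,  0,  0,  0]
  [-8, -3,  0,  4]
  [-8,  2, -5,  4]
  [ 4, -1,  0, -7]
λ = -5: alg = 4, geom = 3

Step 1 — factor the characteristic polynomial to read off the algebraic multiplicities:
  χ_A(x) = (x + 5)^4

Step 2 — compute geometric multiplicities via the rank-nullity identity g(λ) = n − rank(A − λI):
  rank(A − (-5)·I) = 1, so dim ker(A − (-5)·I) = n − 1 = 3

Summary:
  λ = -5: algebraic multiplicity = 4, geometric multiplicity = 3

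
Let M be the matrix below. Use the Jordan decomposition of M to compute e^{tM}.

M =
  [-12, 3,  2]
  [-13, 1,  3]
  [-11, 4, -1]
e^{tM} =
  [3*t^2*exp(-4*t)/2 - 8*t*exp(-4*t) + exp(-4*t), -t^2*exp(-4*t)/2 + 3*t*exp(-4*t), -t^2*exp(-4*t)/2 + 2*t*exp(-4*t)]
  [3*t^2*exp(-4*t) - 13*t*exp(-4*t), -t^2*exp(-4*t) + 5*t*exp(-4*t) + exp(-4*t), -t^2*exp(-4*t) + 3*t*exp(-4*t)]
  [3*t^2*exp(-4*t)/2 - 11*t*exp(-4*t), -t^2*exp(-4*t)/2 + 4*t*exp(-4*t), -t^2*exp(-4*t)/2 + 3*t*exp(-4*t) + exp(-4*t)]

Strategy: write M = P · J · P⁻¹ where J is a Jordan canonical form, so e^{tM} = P · e^{tJ} · P⁻¹, and e^{tJ} can be computed block-by-block.

M has Jordan form
J =
  [-4,  1,  0]
  [ 0, -4,  1]
  [ 0,  0, -4]
(up to reordering of blocks).

Per-block formulas:
  For a 3×3 Jordan block J_3(-4): exp(t · J_3(-4)) = e^(-4t)·(I + t·N + (t^2/2)·N^2), where N is the 3×3 nilpotent shift.

After assembling e^{tJ} and conjugating by P, we get:

e^{tM} =
  [3*t^2*exp(-4*t)/2 - 8*t*exp(-4*t) + exp(-4*t), -t^2*exp(-4*t)/2 + 3*t*exp(-4*t), -t^2*exp(-4*t)/2 + 2*t*exp(-4*t)]
  [3*t^2*exp(-4*t) - 13*t*exp(-4*t), -t^2*exp(-4*t) + 5*t*exp(-4*t) + exp(-4*t), -t^2*exp(-4*t) + 3*t*exp(-4*t)]
  [3*t^2*exp(-4*t)/2 - 11*t*exp(-4*t), -t^2*exp(-4*t)/2 + 4*t*exp(-4*t), -t^2*exp(-4*t)/2 + 3*t*exp(-4*t) + exp(-4*t)]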